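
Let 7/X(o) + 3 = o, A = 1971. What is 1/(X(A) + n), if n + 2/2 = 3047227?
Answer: 1968/5996940775 ≈ 3.2817e-7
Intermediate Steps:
X(o) = 7/(-3 + o)
n = 3047226 (n = -1 + 3047227 = 3047226)
1/(X(A) + n) = 1/(7/(-3 + 1971) + 3047226) = 1/(7/1968 + 3047226) = 1/(5996940775/1968) = 1968/5996940775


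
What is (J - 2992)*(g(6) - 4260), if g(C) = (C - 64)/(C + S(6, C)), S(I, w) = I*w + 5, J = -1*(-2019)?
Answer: 194870494/47 ≈ 4.1462e+6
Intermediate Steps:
J = 2019
S(I, w) = 5 + I*w
g(C) = (-64 + C)/(5 + 7*C) (g(C) = (C - 64)/(C + (5 + 6*C)) = (-64 + C)/(5 + 7*C))
(J - 2992)*(g(6) - 4260) = (2019 - 2992)*((-64 + 6)/(5 + 7*6) - 4260) = -973*(-58/(5 + 42) - 4260) = -973*(-58/47 - 4260) = -973*(-200278/47) = 194870494/47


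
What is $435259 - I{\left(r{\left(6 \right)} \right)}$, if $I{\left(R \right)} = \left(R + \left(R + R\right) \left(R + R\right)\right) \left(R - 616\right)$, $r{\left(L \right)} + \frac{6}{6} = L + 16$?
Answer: $1497334$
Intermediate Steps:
$r{\left(L \right)} = 15 + L$ ($r{\left(L \right)} = -1 + \left(L + 16\right) = -1 + \left(16 + L\right) = 15 + L$)
$I{\left(R \right)} = \left(-616 + R\right) \left(R + 4 R^{2}\right)$ ($I{\left(R \right)} = \left(R + 2 R 2 R\right) \left(-616 + R\right) = \left(R + 4 R^{2}\right) \left(-616 + R\right) = \left(-616 + R\right) \left(R + 4 R^{2}\right)$)
$435259 - I{\left(r{\left(6 \right)} \right)} = 435259 - \left(15 + 6\right) \left(-616 - 2463 \left(15 + 6\right) + 4 \left(15 + 6\right)^{2}\right) = 435259 - 21 \left(-616 - 51723 + 4 \cdot 21^{2}\right) = 435259 - 21 \left(-616 - 51723 + 4 \cdot 441\right) = 435259 - 21 \left(-616 - 51723 + 1764\right) = 435259 - 21 \left(-50575\right) = 435259 - -1062075 = 435259 + 1062075 = 1497334$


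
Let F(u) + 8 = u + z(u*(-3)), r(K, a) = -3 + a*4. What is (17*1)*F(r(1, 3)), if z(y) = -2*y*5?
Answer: 4607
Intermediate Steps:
r(K, a) = -3 + 4*a
z(y) = -10*y
F(u) = -8 + 31*u (F(u) = -8 + (u - 10*u*(-3)) = -8 + (u - (-30)*u) = -8 + (u + 30*u) = -8 + 31*u)
(17*1)*F(r(1, 3)) = (17*1)*(-8 + 31*(-3 + 4*3)) = 17*(-8 + 31*(-3 + 12)) = 17*(-8 + 31*9) = 17*(-8 + 279) = 17*271 = 4607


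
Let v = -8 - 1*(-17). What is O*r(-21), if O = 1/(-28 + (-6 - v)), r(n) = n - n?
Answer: 0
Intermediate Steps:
v = 9 (v = -8 + 17 = 9)
r(n) = 0
O = -1/43 (O = 1/(-28 + (-6 - 1*9)) = 1/(-28 + (-6 - 9)) = 1/(-28 - 15) = 1/(-43) = -1/43 ≈ -0.023256)
O*r(-21) = -1/43*0 = 0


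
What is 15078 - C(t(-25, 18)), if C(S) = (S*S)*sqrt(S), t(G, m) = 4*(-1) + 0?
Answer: 15078 - 32*I ≈ 15078.0 - 32.0*I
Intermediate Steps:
t(G, m) = -4 (t(G, m) = -4 + 0 = -4)
C(S) = S**(5/2) (C(S) = S**2*sqrt(S) = S**(5/2))
15078 - C(t(-25, 18)) = 15078 - (-4)**(5/2) = 15078 - 32*I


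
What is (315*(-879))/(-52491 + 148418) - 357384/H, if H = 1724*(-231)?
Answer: -6332084581/3183529349 ≈ -1.9890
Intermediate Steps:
H = -398244
(315*(-879))/(-52491 + 148418) - 357384/H = (315*(-879))/(-52491 + 148418) - 357384/(-398244) = -276885/95927 - 357384*(-1/398244) = -276885*1/95927 + 29782/33187 = -276885/95927 + 29782/33187 = -6332084581/3183529349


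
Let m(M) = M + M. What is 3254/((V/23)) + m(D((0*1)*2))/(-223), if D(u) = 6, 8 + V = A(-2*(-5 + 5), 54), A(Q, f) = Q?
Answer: -8344931/892 ≈ -9355.3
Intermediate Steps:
V = -8 (V = -8 - 2*(-5 + 5) = -8 - 2*0 = -8 + 0 = -8)
m(M) = 2*M
3254/((V/23)) + m(D((0*1)*2))/(-223) = 3254/((-8/23)) + (2*6)/(-223) = 3254/((-8*1/23)) + 12*(-1/223) = 3254/(-8/23) - 12/223 = 3254*(-23/8) - 12/223 = -37421/4 - 12/223 = -8344931/892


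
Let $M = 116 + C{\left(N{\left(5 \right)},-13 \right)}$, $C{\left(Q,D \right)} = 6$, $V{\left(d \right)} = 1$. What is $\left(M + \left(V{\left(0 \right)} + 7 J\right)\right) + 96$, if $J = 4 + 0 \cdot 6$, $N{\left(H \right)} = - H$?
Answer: $247$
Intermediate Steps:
$J = 4$ ($J = 4 + 0 = 4$)
$M = 122$ ($M = 116 + 6 = 122$)
$\left(M + \left(V{\left(0 \right)} + 7 J\right)\right) + 96 = \left(122 + \left(1 + 7 \cdot 4\right)\right) + 96 = \left(122 + \left(1 + 28\right)\right) + 96 = \left(122 + 29\right) + 96 = 151 + 96 = 247$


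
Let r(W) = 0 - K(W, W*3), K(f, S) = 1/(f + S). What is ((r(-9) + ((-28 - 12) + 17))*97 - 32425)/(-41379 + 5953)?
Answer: 1247519/1275336 ≈ 0.97819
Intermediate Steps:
K(f, S) = 1/(S + f)
r(W) = -1/(4*W) (r(W) = 0 - 1/(W*3 + W) = 0 - 1/(3*W + W) = 0 - 1/(4*W) = -1/(4*W))
((r(-9) + ((-28 - 12) + 17))*97 - 32425)/(-41379 + 5953) = ((-¼/(-9) + ((-28 - 12) + 17))*97 - 32425)/(-41379 + 5953) = ((-¼*(-⅑) + (-40 + 17))*97 - 32425)/(-35426) = ((1/36 - 23)*97 - 32425)*(-1/35426) = (-827/36*97 - 32425)*(-1/35426) = (-80219/36 - 32425)*(-1/35426) = -1247519/36*(-1/35426) = 1247519/1275336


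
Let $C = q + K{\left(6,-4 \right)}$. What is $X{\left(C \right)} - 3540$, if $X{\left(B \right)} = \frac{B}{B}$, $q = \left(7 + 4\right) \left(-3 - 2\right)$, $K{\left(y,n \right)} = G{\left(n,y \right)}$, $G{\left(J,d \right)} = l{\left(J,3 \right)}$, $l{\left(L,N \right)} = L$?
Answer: $-3539$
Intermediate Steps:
$G{\left(J,d \right)} = J$
$K{\left(y,n \right)} = n$
$q = -55$ ($q = 11 \left(-5\right) = -55$)
$C = -59$ ($C = -55 - 4 = -59$)
$X{\left(B \right)} = 1$
$X{\left(C \right)} - 3540 = 1 - 3540 = -3539$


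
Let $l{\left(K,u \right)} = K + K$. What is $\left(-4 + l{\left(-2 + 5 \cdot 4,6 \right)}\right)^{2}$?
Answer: $1024$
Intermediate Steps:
$l{\left(K,u \right)} = 2 K$
$\left(-4 + l{\left(-2 + 5 \cdot 4,6 \right)}\right)^{2} = \left(-4 + 2 \left(-2 + 5 \cdot 4\right)\right)^{2} = \left(-4 + 2 \left(-2 + 20\right)\right)^{2} = \left(-4 + 2 \cdot 18\right)^{2} = \left(-4 + 36\right)^{2} = 32^{2} = 1024$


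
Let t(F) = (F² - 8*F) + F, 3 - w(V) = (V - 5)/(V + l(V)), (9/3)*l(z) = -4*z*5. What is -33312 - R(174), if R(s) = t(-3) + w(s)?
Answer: -32878339/986 ≈ -33345.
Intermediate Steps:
l(z) = -20*z/3 (l(z) = (-4*z*5)/3 = (-20*z)/3 = -20*z/3)
w(V) = 3 + 3*(-5 + V)/(17*V) (w(V) = 3 - (V - 5)/(V - 20*V/3) = 3 - (-5 + V)/((-17*V/3)) = 3 - (-5 + V)*(-3/(17*V)) = 3 - (-3)*(-5 + V)/(17*V) = 3 + 3*(-5 + V)/(17*V))
t(F) = F² - 7*F
R(s) = 30 + 3*(-5 + 18*s)/(17*s) (R(s) = -3*(-7 - 3) + 3*(-5 + 18*s)/(17*s) = -3*(-10) + 3*(-5 + 18*s)/(17*s) = 30 + 3*(-5 + 18*s)/(17*s))
-33312 - R(174) = -33312 - 3*(-5 + 188*174)/(17*174) = -33312 - 3*(-5 + 32712)/(17*174) = -33312 - 3*32707/(17*174) = -33312 - 1*32707/986 = -33312 - 32707/986 = -32878339/986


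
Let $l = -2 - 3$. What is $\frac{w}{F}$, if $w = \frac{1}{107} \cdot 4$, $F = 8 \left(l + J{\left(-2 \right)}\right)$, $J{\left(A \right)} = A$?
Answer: $- \frac{1}{1498} \approx -0.00066756$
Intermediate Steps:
$l = -5$
$F = -56$ ($F = 8 \left(-5 - 2\right) = 8 \left(-7\right) = -56$)
$w = \frac{4}{107}$ ($w = \frac{1}{107} \cdot 4 = \frac{4}{107} \approx 0.037383$)
$\frac{w}{F} = \frac{4}{107 \left(-56\right)} = \frac{4}{107} \left(- \frac{1}{56}\right) = - \frac{1}{1498}$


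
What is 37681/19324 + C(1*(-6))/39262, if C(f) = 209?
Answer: 741735069/379349444 ≈ 1.9553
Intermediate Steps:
37681/19324 + C(1*(-6))/39262 = 37681/19324 + 209/39262 = 741735069/379349444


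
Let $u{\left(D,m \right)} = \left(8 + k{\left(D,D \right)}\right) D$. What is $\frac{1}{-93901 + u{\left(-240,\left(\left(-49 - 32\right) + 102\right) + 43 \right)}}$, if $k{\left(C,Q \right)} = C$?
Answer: $- \frac{1}{38221} \approx -2.6164 \cdot 10^{-5}$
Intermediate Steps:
$u{\left(D,m \right)} = D \left(8 + D\right)$ ($u{\left(D,m \right)} = \left(8 + D\right) D = D \left(8 + D\right)$)
$\frac{1}{-93901 + u{\left(-240,\left(\left(-49 - 32\right) + 102\right) + 43 \right)}} = \frac{1}{-93901 - 240 \left(8 - 240\right)} = \frac{1}{-93901 - -55680} = \frac{1}{-93901 + 55680} = \frac{1}{-38221} = - \frac{1}{38221}$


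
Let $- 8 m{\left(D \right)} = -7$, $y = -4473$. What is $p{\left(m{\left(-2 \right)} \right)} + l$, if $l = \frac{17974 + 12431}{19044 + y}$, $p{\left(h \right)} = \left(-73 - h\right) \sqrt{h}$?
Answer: $\frac{10135}{4857} - \frac{591 \sqrt{14}}{32} \approx -67.017$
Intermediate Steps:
$m{\left(D \right)} = \frac{7}{8}$ ($m{\left(D \right)} = \left(- \frac{1}{8}\right) \left(-7\right) = \frac{7}{8}$)
$p{\left(h \right)} = \sqrt{h} \left(-73 - h\right)$
$l = \frac{10135}{4857}$ ($l = \frac{17974 + 12431}{19044 - 4473} = \frac{30405}{14571} = 30405 \cdot \frac{1}{14571} = \frac{10135}{4857} \approx 2.0867$)
$p{\left(m{\left(-2 \right)} \right)} + l = \sqrt{\frac{7}{8}} \left(-73 - \frac{7}{8}\right) + \frac{10135}{4857} = \frac{\sqrt{14}}{4} \left(-73 - \frac{7}{8}\right) + \frac{10135}{4857} = \frac{\sqrt{14}}{4} \left(- \frac{591}{8}\right) + \frac{10135}{4857} = - \frac{591 \sqrt{14}}{32} + \frac{10135}{4857} = \frac{10135}{4857} - \frac{591 \sqrt{14}}{32}$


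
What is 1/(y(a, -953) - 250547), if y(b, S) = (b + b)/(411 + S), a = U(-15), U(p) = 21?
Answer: -271/67898258 ≈ -3.9913e-6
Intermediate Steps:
a = 21
y(b, S) = 2*b/(411 + S) (y(b, S) = (2*b)/(411 + S) = 2*b/(411 + S))
1/(y(a, -953) - 250547) = 1/(2*21/(411 - 953) - 250547) = 1/(2*21/(-542) - 250547) = 1/(2*21*(-1/542) - 250547) = 1/(-21/271 - 250547) = 1/(-67898258/271) = -271/67898258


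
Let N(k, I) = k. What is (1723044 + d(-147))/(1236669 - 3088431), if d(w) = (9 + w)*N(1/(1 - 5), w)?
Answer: -104429/112228 ≈ -0.93051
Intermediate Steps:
d(w) = -9/4 - w/4 (d(w) = (9 + w)/(1 - 5) = (9 + w)/(-4) = (9 + w)*(-1/4) = -9/4 - w/4)
(1723044 + d(-147))/(1236669 - 3088431) = (1723044 + (-9/4 - 1/4*(-147)))/(1236669 - 3088431) = (1723044 + (-9/4 + 147/4))/(-1851762) = (1723044 + 69/2)*(-1/1851762) = (3446157/2)*(-1/1851762) = -104429/112228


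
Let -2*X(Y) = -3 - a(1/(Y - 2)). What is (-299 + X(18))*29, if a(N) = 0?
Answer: -17255/2 ≈ -8627.5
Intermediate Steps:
X(Y) = 3/2 (X(Y) = -(-3 - 1*0)/2 = -(-3 + 0)/2 = -½*(-3) = 3/2)
(-299 + X(18))*29 = (-299 + 3/2)*29 = -595/2*29 = -17255/2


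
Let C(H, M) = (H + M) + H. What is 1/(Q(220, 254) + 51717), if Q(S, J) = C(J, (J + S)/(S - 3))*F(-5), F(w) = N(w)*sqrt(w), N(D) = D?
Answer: 2435301813/127478591875421 + 120120350*I*sqrt(5)/127478591875421 ≈ 1.9104e-5 + 2.107e-6*I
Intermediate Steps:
C(H, M) = M + 2*H
F(w) = w**(3/2) (F(w) = w*sqrt(w) = w**(3/2))
Q(S, J) = -5*I*sqrt(5)*(2*J + (J + S)/(-3 + S)) (Q(S, J) = ((J + S)/(S - 3) + 2*J)*(-5)**(3/2) = ((J + S)/(-3 + S) + 2*J)*(-5*I*sqrt(5)) = (2*J + (J + S)/(-3 + S))*(-5*I*sqrt(5)) = -5*I*sqrt(5)*(2*J + (J + S)/(-3 + S)))
1/(Q(220, 254) + 51717) = 1/(5*I*sqrt(5)*(-1*220 + 5*254 - 2*254*220)/(-3 + 220) + 51717) = 1/(5*I*sqrt(5)*(-220 + 1270 - 111760)/217 + 51717) = 1/(5*I*sqrt(5)*(1/217)*(-110710) + 51717) = 1/(-553550*I*sqrt(5)/217 + 51717) = 1/(51717 - 553550*I*sqrt(5)/217)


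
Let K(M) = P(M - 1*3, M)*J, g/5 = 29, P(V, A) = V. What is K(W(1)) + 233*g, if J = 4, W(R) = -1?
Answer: 33769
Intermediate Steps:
g = 145 (g = 5*29 = 145)
K(M) = -12 + 4*M (K(M) = (M - 1*3)*4 = (M - 3)*4 = (-3 + M)*4 = -12 + 4*M)
K(W(1)) + 233*g = (-12 + 4*(-1)) + 233*145 = (-12 - 4) + 33785 = -16 + 33785 = 33769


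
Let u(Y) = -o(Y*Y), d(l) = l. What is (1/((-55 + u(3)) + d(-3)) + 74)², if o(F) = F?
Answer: 24571849/4489 ≈ 5473.8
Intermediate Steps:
u(Y) = -Y² (u(Y) = -Y*Y = -Y²)
(1/((-55 + u(3)) + d(-3)) + 74)² = (1/((-55 - 1*3²) - 3) + 74)² = (1/((-55 - 1*9) - 3) + 74)² = (1/((-55 - 9) - 3) + 74)² = (1/(-64 - 3) + 74)² = (1/(-67) + 74)² = (-1/67 + 74)² = (4957/67)² = 24571849/4489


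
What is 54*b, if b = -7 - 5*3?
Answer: -1188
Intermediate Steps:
b = -22 (b = -7 - 15 = -22)
54*b = 54*(-22) = -1188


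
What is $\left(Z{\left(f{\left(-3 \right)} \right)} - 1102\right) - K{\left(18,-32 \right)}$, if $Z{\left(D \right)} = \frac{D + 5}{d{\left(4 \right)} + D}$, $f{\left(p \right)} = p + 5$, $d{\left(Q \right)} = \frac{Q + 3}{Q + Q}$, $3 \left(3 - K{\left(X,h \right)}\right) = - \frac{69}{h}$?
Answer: $- \frac{810959}{736} \approx -1101.8$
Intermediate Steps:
$K{\left(X,h \right)} = 3 + \frac{23}{h}$ ($K{\left(X,h \right)} = 3 - \frac{\left(-69\right) \frac{1}{h}}{3} = 3 + \frac{23}{h}$)
$d{\left(Q \right)} = \frac{3 + Q}{2 Q}$
$f{\left(p \right)} = 5 + p$
$Z{\left(D \right)} = \frac{5 + D}{\frac{7}{8} + D}$ ($Z{\left(D \right)} = \frac{D + 5}{\frac{3 + 4}{2 \cdot 4} + D} = \frac{5 + D}{\frac{1}{2} \cdot \frac{1}{4} \cdot 7 + D} = \frac{5 + D}{\frac{7}{8} + D}$)
$\left(Z{\left(f{\left(-3 \right)} \right)} - 1102\right) - K{\left(18,-32 \right)} = \left(\frac{8 \left(5 + \left(5 - 3\right)\right)}{7 + 8 \left(5 - 3\right)} - 1102\right) - \left(3 + \frac{23}{-32}\right) = \left(\frac{8 \left(5 + 2\right)}{7 + 8 \cdot 2} - 1102\right) - \left(3 + 23 \left(- \frac{1}{32}\right)\right) = \left(8 \frac{1}{7 + 16} \cdot 7 - 1102\right) - \left(3 - \frac{23}{32}\right) = \left(8 \cdot \frac{1}{23} \cdot 7 - 1102\right) - \frac{73}{32} = \left(\frac{56}{23} - 1102\right) - \frac{73}{32} = - \frac{25290}{23} - \frac{73}{32} = - \frac{810959}{736}$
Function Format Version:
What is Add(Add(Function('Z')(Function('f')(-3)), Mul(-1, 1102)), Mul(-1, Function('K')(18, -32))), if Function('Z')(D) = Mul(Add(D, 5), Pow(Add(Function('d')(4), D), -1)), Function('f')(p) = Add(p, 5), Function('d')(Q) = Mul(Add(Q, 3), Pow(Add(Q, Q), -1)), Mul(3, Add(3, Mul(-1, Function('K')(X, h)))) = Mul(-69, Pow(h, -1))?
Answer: Rational(-810959, 736) ≈ -1101.8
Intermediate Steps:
Function('K')(X, h) = Add(3, Mul(23, Pow(h, -1))) (Function('K')(X, h) = Add(3, Mul(Rational(-1, 3), Mul(-69, Pow(h, -1)))) = Add(3, Mul(23, Pow(h, -1))))
Function('d')(Q) = Mul(Rational(1, 2), Pow(Q, -1), Add(3, Q)) (Function('d')(Q) = Mul(Add(3, Q), Pow(Mul(2, Q), -1)) = Mul(Add(3, Q), Mul(Rational(1, 2), Pow(Q, -1))) = Mul(Rational(1, 2), Pow(Q, -1), Add(3, Q)))
Function('f')(p) = Add(5, p)
Function('Z')(D) = Mul(Pow(Add(Rational(7, 8), D), -1), Add(5, D)) (Function('Z')(D) = Mul(Add(D, 5), Pow(Add(Mul(Rational(1, 2), Pow(4, -1), Add(3, 4)), D), -1)) = Mul(Add(5, D), Pow(Add(Mul(Rational(1, 2), Rational(1, 4), 7), D), -1)) = Mul(Add(5, D), Pow(Add(Rational(7, 8), D), -1)) = Mul(Pow(Add(Rational(7, 8), D), -1), Add(5, D)))
Add(Add(Function('Z')(Function('f')(-3)), Mul(-1, 1102)), Mul(-1, Function('K')(18, -32))) = Add(Add(Mul(8, Pow(Add(7, Mul(8, Add(5, -3))), -1), Add(5, Add(5, -3))), Mul(-1, 1102)), Mul(-1, Add(3, Mul(23, Pow(-32, -1))))) = Add(Add(Mul(8, Pow(Add(7, Mul(8, 2)), -1), Add(5, 2)), -1102), Mul(-1, Add(3, Mul(23, Rational(-1, 32))))) = Add(Add(Mul(8, Pow(Add(7, 16), -1), 7), -1102), Mul(-1, Add(3, Rational(-23, 32)))) = Add(Add(Mul(8, Pow(23, -1), 7), -1102), Mul(-1, Rational(73, 32))) = Add(Add(Mul(8, Rational(1, 23), 7), -1102), Rational(-73, 32)) = Add(Add(Rational(56, 23), -1102), Rational(-73, 32)) = Add(Rational(-25290, 23), Rational(-73, 32)) = Rational(-810959, 736)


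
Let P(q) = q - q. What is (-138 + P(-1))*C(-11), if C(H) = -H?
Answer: -1518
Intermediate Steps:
P(q) = 0
(-138 + P(-1))*C(-11) = (-138 + 0)*(-1*(-11)) = -138*11 = -1518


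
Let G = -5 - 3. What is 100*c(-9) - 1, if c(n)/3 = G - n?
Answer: 299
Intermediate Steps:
G = -8
c(n) = -24 - 3*n (c(n) = 3*(-8 - n) = -24 - 3*n)
100*c(-9) - 1 = 100*(-24 - 3*(-9)) - 1 = 100*(-24 + 27) - 1 = 100*3 - 1 = 300 - 1 = 299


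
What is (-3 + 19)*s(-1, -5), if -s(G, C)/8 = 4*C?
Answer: 2560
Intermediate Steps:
s(G, C) = -32*C
(-3 + 19)*s(-1, -5) = (-3 + 19)*(-32*(-5)) = 16*160 = 2560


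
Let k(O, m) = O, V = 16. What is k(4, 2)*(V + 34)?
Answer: 200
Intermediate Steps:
k(4, 2)*(V + 34) = 4*(16 + 34) = 4*50 = 200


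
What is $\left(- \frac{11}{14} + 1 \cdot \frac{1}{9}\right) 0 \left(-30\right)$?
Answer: $0$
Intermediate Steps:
$\left(- \frac{11}{14} + 1 \cdot \frac{1}{9}\right) 0 \left(-30\right) = \left(\left(-11\right) \frac{1}{14} + 1 \cdot \frac{1}{9}\right) 0 \left(-30\right) = \left(- \frac{11}{14} + \frac{1}{9}\right) 0 \left(-30\right) = \left(- \frac{85}{126}\right) 0 \left(-30\right) = 0 \left(-30\right) = 0$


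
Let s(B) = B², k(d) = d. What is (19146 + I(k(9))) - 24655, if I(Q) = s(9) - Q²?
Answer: -5509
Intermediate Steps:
I(Q) = 81 - Q² (I(Q) = 9² - Q² = 81 - Q²)
(19146 + I(k(9))) - 24655 = (19146 + (81 - 1*9²)) - 24655 = (19146 + (81 - 1*81)) - 24655 = (19146 + (81 - 81)) - 24655 = (19146 + 0) - 24655 = 19146 - 24655 = -5509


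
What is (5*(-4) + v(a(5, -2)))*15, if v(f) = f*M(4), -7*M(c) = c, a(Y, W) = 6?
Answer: -2460/7 ≈ -351.43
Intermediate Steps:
M(c) = -c/7
v(f) = -4*f/7 (v(f) = f*(-⅐*4) = f*(-4/7) = -4*f/7)
(5*(-4) + v(a(5, -2)))*15 = (5*(-4) - 4/7*6)*15 = (-20 - 24/7)*15 = -164/7*15 = -2460/7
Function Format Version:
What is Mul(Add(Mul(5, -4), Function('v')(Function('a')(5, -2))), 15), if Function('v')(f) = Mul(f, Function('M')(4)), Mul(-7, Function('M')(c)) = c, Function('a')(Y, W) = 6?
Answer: Rational(-2460, 7) ≈ -351.43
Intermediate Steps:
Function('M')(c) = Mul(Rational(-1, 7), c)
Function('v')(f) = Mul(Rational(-4, 7), f) (Function('v')(f) = Mul(f, Mul(Rational(-1, 7), 4)) = Mul(f, Rational(-4, 7)) = Mul(Rational(-4, 7), f))
Mul(Add(Mul(5, -4), Function('v')(Function('a')(5, -2))), 15) = Mul(Add(Mul(5, -4), Mul(Rational(-4, 7), 6)), 15) = Mul(Add(-20, Rational(-24, 7)), 15) = Mul(Rational(-164, 7), 15) = Rational(-2460, 7)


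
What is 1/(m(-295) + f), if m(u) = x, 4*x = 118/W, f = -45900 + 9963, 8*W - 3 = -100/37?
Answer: -11/386575 ≈ -2.8455e-5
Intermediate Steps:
W = 11/296 (W = 3/8 + (-100/37)/8 = 3/8 + (-100*1/37)/8 = 3/8 + (⅛)*(-100/37) = 3/8 - 25/74 = 11/296 ≈ 0.037162)
f = -35937
x = 8732/11 (x = (118/(11/296))/4 = (118*(296/11))/4 = (¼)*(34928/11) = 8732/11 ≈ 793.82)
m(u) = 8732/11
1/(m(-295) + f) = 1/(8732/11 - 35937) = 1/(-386575/11) = -11/386575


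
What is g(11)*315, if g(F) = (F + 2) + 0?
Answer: 4095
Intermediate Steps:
g(F) = 2 + F (g(F) = (2 + F) + 0 = 2 + F)
g(11)*315 = (2 + 11)*315 = 13*315 = 4095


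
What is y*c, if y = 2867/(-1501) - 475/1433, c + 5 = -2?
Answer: 33749702/2150933 ≈ 15.691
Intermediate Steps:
c = -7 (c = -5 - 2 = -7)
y = -4821386/2150933 (y = 2867*(-1/1501) - 475*1/1433 = -2867/1501 - 475/1433 = -4821386/2150933 ≈ -2.2415)
y*c = -4821386/2150933*(-7) = 33749702/2150933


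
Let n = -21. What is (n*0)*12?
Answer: 0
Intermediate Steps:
(n*0)*12 = -21*0*12 = 0*12 = 0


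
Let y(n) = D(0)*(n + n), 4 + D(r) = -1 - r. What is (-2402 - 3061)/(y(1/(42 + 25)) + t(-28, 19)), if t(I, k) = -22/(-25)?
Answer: -1016725/136 ≈ -7475.9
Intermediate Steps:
D(r) = -5 - r (D(r) = -4 + (-1 - r) = -5 - r)
t(I, k) = 22/25 (t(I, k) = -22*(-1/25) = 22/25)
y(n) = -10*n (y(n) = (-5 - 1*0)*(n + n) = (-5 + 0)*(2*n) = -10*n)
(-2402 - 3061)/(y(1/(42 + 25)) + t(-28, 19)) = (-2402 - 3061)/(-10/(42 + 25) + 22/25) = -5463/(-10/67 + 22/25) = -5463/1224/1675 = -5463*1675/1224 = -1016725/136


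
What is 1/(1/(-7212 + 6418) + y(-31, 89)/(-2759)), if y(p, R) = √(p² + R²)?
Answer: 6043992314/5591920471 - 1739372924*√8882/5591920471 ≈ -28.234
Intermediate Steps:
y(p, R) = √(R² + p²)
1/(1/(-7212 + 6418) + y(-31, 89)/(-2759)) = 1/(1/(-7212 + 6418) + √(89² + (-31)²)/(-2759)) = 1/(1/(-794) + √(7921 + 961)*(-1/2759)) = 1/(-1/794 + √8882*(-1/2759)) = 1/(-1/794 - √8882/2759)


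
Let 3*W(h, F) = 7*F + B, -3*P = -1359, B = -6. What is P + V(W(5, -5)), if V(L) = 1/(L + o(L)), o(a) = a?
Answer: 37143/82 ≈ 452.96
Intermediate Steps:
P = 453 (P = -⅓*(-1359) = 453)
W(h, F) = -2 + 7*F/3 (W(h, F) = (7*F - 6)/3 = (-6 + 7*F)/3 = -2 + 7*F/3)
V(L) = 1/(2*L) (V(L) = 1/(L + L) = 1/(2*L))
P + V(W(5, -5)) = 453 + 1/(2*(-2 + (7/3)*(-5))) = 453 + 1/(2*(-2 - 35/3)) = 453 + 1/(2*(-41/3)) = 453 + (½)*(-3/41) = 453 - 3/82 = 37143/82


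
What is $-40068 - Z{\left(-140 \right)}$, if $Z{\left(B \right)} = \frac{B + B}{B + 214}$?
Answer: $- \frac{1482376}{37} \approx -40064.0$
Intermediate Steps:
$Z{\left(B \right)} = \frac{2 B}{214 + B}$
$-40068 - Z{\left(-140 \right)} = -40068 - 2 \left(-140\right) \frac{1}{214 - 140} = -40068 - 2 \left(-140\right) \frac{1}{74} = -40068 - - \frac{140}{37} = -40068 + \frac{140}{37} = - \frac{1482376}{37}$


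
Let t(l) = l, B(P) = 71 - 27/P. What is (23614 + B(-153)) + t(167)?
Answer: 405487/17 ≈ 23852.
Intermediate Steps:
(23614 + B(-153)) + t(167) = (23614 + (71 - 27/(-153))) + 167 = (23614 + (71 - 27*(-1/153))) + 167 = (23614 + (71 + 3/17)) + 167 = (23614 + 1210/17) + 167 = 402648/17 + 167 = 405487/17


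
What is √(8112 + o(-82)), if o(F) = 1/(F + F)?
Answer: √54545047/82 ≈ 90.067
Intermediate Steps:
o(F) = 1/(2*F)
√(8112 + o(-82)) = √(8112 + (½)/(-82)) = √(8112 + (½)*(-1/82)) = √(8112 - 1/164) = √(1330367/164) = √54545047/82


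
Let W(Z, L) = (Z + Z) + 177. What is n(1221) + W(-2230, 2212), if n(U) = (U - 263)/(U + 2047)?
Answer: -6997943/1634 ≈ -4282.7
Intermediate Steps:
W(Z, L) = 177 + 2*Z (W(Z, L) = 2*Z + 177 = 177 + 2*Z)
n(U) = (-263 + U)/(2047 + U)
n(1221) + W(-2230, 2212) = (-263 + 1221)/(2047 + 1221) + (177 + 2*(-2230)) = 958/3268 + (177 - 4460) = (1/3268)*958 - 4283 = 479/1634 - 4283 = -6997943/1634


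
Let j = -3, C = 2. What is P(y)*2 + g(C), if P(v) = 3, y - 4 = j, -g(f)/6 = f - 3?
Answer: 12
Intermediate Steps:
g(f) = 18 - 6*f (g(f) = -6*(f - 3) = -6*(-3 + f) = 18 - 6*f)
y = 1 (y = 4 - 3 = 1)
P(y)*2 + g(C) = 3*2 + (18 - 6*2) = 6 + (18 - 12) = 6 + 6 = 12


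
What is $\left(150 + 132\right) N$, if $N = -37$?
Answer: $-10434$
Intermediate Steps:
$\left(150 + 132\right) N = \left(150 + 132\right) \left(-37\right) = 282 \left(-37\right) = -10434$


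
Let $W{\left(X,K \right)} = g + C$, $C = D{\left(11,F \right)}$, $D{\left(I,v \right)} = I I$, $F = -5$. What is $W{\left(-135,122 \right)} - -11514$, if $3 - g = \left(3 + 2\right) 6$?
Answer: $11608$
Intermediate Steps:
$D{\left(I,v \right)} = I^{2}$
$g = -27$ ($g = 3 - \left(3 + 2\right) 6 = 3 - 5 \cdot 6 = 3 - 30 = -27$)
$C = 121$ ($C = 11^{2} = 121$)
$W{\left(X,K \right)} = 94$ ($W{\left(X,K \right)} = -27 + 121 = 94$)
$W{\left(-135,122 \right)} - -11514 = 94 - -11514 = 94 + 11514 = 11608$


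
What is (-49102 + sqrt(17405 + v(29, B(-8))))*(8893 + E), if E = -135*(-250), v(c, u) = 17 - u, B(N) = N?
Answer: -2093856586 + 42643*sqrt(17430) ≈ -2.0882e+9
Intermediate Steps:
E = 33750
(-49102 + sqrt(17405 + v(29, B(-8))))*(8893 + E) = (-49102 + sqrt(17405 + (17 - 1*(-8))))*(8893 + 33750) = (-49102 + sqrt(17405 + (17 + 8)))*42643 = (-49102 + sqrt(17405 + 25))*42643 = (-49102 + sqrt(17430))*42643 = -2093856586 + 42643*sqrt(17430)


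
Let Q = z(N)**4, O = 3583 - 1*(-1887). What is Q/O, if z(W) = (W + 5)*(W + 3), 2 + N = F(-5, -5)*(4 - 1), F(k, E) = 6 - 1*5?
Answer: 165888/2735 ≈ 60.654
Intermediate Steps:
F(k, E) = 1 (F(k, E) = 6 - 5 = 1)
N = 1 (N = -2 + 1*(4 - 1) = -2 + 1*3 = -2 + 3 = 1)
z(W) = (3 + W)*(5 + W) (z(W) = (5 + W)*(3 + W) = (3 + W)*(5 + W))
O = 5470 (O = 3583 + 1887 = 5470)
Q = 331776 (Q = (15 + 1**2 + 8*1)**4 = (15 + 1 + 8)**4 = 24**4 = 331776)
Q/O = 331776/5470 = 331776*(1/5470) = 165888/2735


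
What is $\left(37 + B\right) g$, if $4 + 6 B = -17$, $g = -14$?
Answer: $-469$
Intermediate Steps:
$B = - \frac{7}{2}$ ($B = - \frac{2}{3} + \frac{1}{6} \left(-17\right) = - \frac{2}{3} - \frac{17}{6} = - \frac{7}{2} \approx -3.5$)
$\left(37 + B\right) g = \left(37 - \frac{7}{2}\right) \left(-14\right) = \frac{67}{2} \left(-14\right) = -469$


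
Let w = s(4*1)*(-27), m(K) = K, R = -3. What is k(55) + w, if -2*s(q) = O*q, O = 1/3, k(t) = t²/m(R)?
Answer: -2971/3 ≈ -990.33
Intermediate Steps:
k(t) = -t²/3 (k(t) = t²/(-3) = -t²/3)
O = ⅓ ≈ 0.33333
s(q) = -q/6
w = 18 (w = -2/3*(-27) = -⅙*4*(-27) = -⅔*(-27) = 18)
k(55) + w = -⅓*55² + 18 = -⅓*3025 + 18 = -3025/3 + 18 = -2971/3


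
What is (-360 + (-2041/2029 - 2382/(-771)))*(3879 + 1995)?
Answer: -1096303335534/521453 ≈ -2.1024e+6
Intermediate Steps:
(-360 + (-2041/2029 - 2382/(-771)))*(3879 + 1995) = (-360 + (-2041*1/2029 - 2382*(-1/771)))*5874 = (-360 + (-2041/2029 + 794/257))*5874 = (-360 + 1086489/521453)*5874 = -186636591/521453*5874 = -1096303335534/521453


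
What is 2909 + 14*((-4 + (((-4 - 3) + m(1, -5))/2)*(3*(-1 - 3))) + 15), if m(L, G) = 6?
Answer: 3147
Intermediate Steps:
2909 + 14*((-4 + (((-4 - 3) + m(1, -5))/2)*(3*(-1 - 3))) + 15) = 2909 + 14*((-4 + (((-4 - 3) + 6)/2)*(3*(-1 - 3))) + 15) = 2909 + 14*((-4 + ((-7 + 6)*(½))*(3*(-4))) + 15) = 2909 + 14*((-4 - 1*½*(-12)) + 15) = 2909 + 14*((-4 - ½*(-12)) + 15) = 2909 + 14*((-4 + 6) + 15) = 2909 + 14*(2 + 15) = 2909 + 14*17 = 2909 + 238 = 3147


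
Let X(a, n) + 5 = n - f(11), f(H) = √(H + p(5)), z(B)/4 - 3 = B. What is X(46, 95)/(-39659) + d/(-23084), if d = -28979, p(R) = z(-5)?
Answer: 1147200601/915488356 + √3/39659 ≈ 1.2531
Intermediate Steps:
z(B) = 12 + 4*B
p(R) = -8 (p(R) = 12 + 4*(-5) = 12 - 20 = -8)
f(H) = √(-8 + H) (f(H) = √(H - 8) = √(-8 + H))
X(a, n) = -5 + n - √3 (X(a, n) = -5 + (n - √(-8 + 11)) = -5 + (n - √3) = -5 + n - √3)
X(46, 95)/(-39659) + d/(-23084) = (-5 + 95 - √3)/(-39659) - 28979/(-23084) = (90 - √3)*(-1/39659) - 28979*(-1/23084) = (-90/39659 + √3/39659) + 28979/23084 = 1147200601/915488356 + √3/39659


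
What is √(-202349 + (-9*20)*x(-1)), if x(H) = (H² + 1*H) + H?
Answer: I*√202169 ≈ 449.63*I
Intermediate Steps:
x(H) = H² + 2*H (x(H) = (H² + H) + H = (H + H²) + H = H² + 2*H)
√(-202349 + (-9*20)*x(-1)) = √(-202349 + (-9*20)*(-(2 - 1))) = √(-202349 - (-180)) = √(-202349 - 180*(-1)) = √(-202349 + 180) = √(-202169) = I*√202169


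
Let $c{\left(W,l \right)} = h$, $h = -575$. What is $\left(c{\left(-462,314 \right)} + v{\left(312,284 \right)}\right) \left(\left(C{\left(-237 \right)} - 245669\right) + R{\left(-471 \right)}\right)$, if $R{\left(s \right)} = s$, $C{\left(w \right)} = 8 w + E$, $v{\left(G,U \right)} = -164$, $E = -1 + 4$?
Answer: $183296387$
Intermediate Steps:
$E = 3$
$c{\left(W,l \right)} = -575$
$C{\left(w \right)} = 3 + 8 w$ ($C{\left(w \right)} = 8 w + 3 = 3 + 8 w$)
$\left(c{\left(-462,314 \right)} + v{\left(312,284 \right)}\right) \left(\left(C{\left(-237 \right)} - 245669\right) + R{\left(-471 \right)}\right) = \left(-575 - 164\right) \left(\left(\left(3 + 8 \left(-237\right)\right) - 245669\right) - 471\right) = - 739 \left(\left(\left(3 - 1896\right) - 245669\right) - 471\right) = - 739 \left(\left(-1893 - 245669\right) - 471\right) = - 739 \left(-247562 - 471\right) = \left(-739\right) \left(-248033\right) = 183296387$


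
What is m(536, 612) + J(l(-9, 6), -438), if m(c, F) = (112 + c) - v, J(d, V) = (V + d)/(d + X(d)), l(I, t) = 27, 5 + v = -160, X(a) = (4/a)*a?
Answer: 24792/31 ≈ 799.74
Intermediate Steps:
X(a) = 4
v = -165 (v = -5 - 160 = -165)
J(d, V) = (V + d)/(4 + d) (J(d, V) = (V + d)/(d + 4) = (V + d)/(4 + d))
m(c, F) = 277 + c (m(c, F) = (112 + c) - 1*(-165) = (112 + c) + 165 = 277 + c)
m(536, 612) + J(l(-9, 6), -438) = (277 + 536) + (-438 + 27)/(4 + 27) = 813 - 411/31 = 24792/31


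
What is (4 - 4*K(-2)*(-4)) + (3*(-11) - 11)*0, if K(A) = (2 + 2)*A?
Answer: -124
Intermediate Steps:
K(A) = 4*A
(4 - 4*K(-2)*(-4)) + (3*(-11) - 11)*0 = (4 - 16*(-2)*(-4)) + (3*(-11) - 11)*0 = (4 - 4*(-8)*(-4)) + (-33 - 11)*0 = (4 + 32*(-4)) - 44*0 = (4 - 128) + 0 = -124 + 0 = -124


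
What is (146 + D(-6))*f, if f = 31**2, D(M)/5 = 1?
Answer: 145111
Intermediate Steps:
D(M) = 5 (D(M) = 5*1 = 5)
f = 961
(146 + D(-6))*f = (146 + 5)*961 = 151*961 = 145111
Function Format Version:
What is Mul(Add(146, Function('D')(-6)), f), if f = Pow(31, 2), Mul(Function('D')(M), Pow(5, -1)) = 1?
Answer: 145111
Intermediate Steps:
Function('D')(M) = 5 (Function('D')(M) = Mul(5, 1) = 5)
f = 961
Mul(Add(146, Function('D')(-6)), f) = Mul(Add(146, 5), 961) = Mul(151, 961) = 145111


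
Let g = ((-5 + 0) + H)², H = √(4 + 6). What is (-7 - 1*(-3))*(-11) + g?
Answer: 79 - 10*√10 ≈ 47.377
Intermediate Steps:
H = √10 ≈ 3.1623
g = (-5 + √10)² (g = ((-5 + 0) + √10)² = (-5 + √10)² ≈ 3.3772)
(-7 - 1*(-3))*(-11) + g = (-7 - 1*(-3))*(-11) + (5 - √10)² = (-7 + 3)*(-11) + (5 - √10)² = -4*(-11) + (5 - √10)² = 44 + (5 - √10)²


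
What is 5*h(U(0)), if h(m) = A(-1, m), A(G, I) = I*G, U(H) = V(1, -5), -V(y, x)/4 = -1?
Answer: -20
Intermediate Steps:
V(y, x) = 4 (V(y, x) = -4*(-1) = 4)
U(H) = 4
A(G, I) = G*I
h(m) = -m
5*h(U(0)) = 5*(-1*4) = 5*(-4) = -20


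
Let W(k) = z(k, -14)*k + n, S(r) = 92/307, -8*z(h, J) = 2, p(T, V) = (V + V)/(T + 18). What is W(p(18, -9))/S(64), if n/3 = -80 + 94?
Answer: 103459/736 ≈ 140.57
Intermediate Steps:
p(T, V) = 2*V/(18 + T) (p(T, V) = (2*V)/(18 + T) = 2*V/(18 + T))
n = 42 (n = 3*(-80 + 94) = 3*14 = 42)
z(h, J) = -¼ (z(h, J) = -⅛*2 = -¼)
S(r) = 92/307 (S(r) = 92*(1/307) = 92/307)
W(k) = 42 - k/4 (W(k) = -k/4 + 42 = 42 - k/4)
W(p(18, -9))/S(64) = (42 - (-9)/(2*(18 + 18)))/(92/307) = (42 - (-9)/(2*36))*(307/92) = (42 - ¼*(-½))*(307/92) = (42 + ⅛)*(307/92) = (337/8)*(307/92) = 103459/736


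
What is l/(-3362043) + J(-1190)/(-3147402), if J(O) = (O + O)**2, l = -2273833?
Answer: -660404990963/587872270127 ≈ -1.1234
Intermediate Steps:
J(O) = 4*O**2 (J(O) = (2*O)**2 = 4*O**2)
l/(-3362043) + J(-1190)/(-3147402) = -2273833/(-3362043) + (4*(-1190)**2)/(-3147402) = -2273833*(-1/3362043) + (4*1416100)*(-1/3147402) = 2273833/3362043 + 5664400*(-1/3147402) = 2273833/3362043 - 2832200/1573701 = -660404990963/587872270127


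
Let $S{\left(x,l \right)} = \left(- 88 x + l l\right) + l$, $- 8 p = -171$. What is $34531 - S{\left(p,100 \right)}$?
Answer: $26312$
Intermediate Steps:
$p = \frac{171}{8}$ ($p = \left(- \frac{1}{8}\right) \left(-171\right) = \frac{171}{8} \approx 21.375$)
$S{\left(x,l \right)} = l + l^{2} - 88 x$ ($S{\left(x,l \right)} = \left(- 88 x + l^{2}\right) + l = \left(l^{2} - 88 x\right) + l = l + l^{2} - 88 x$)
$34531 - S{\left(p,100 \right)} = 34531 - \left(100 + 100^{2} - 1881\right) = 34531 - \left(100 + 10000 - 1881\right) = 34531 - 8219 = 26312$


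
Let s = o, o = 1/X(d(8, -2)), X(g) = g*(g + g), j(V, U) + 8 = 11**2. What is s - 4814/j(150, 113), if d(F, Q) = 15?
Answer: -2166187/50850 ≈ -42.600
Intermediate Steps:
j(V, U) = 113 (j(V, U) = -8 + 11**2 = -8 + 121 = 113)
X(g) = 2*g**2 (X(g) = g*(2*g) = 2*g**2)
o = 1/450 (o = 1/(2*15**2) = 1/(2*225) = 1/450 ≈ 0.0022222)
s = 1/450 ≈ 0.0022222
s - 4814/j(150, 113) = 1/450 - 4814/113 = -2166187/50850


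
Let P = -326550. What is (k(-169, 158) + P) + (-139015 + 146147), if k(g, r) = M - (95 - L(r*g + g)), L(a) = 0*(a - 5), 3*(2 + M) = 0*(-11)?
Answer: -319515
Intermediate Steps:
M = -2 (M = -2 + (0*(-11))/3 = -2 + (1/3)*0 = -2 + 0 = -2)
L(a) = 0 (L(a) = 0*(-5 + a) = 0)
k(g, r) = -97 (k(g, r) = -2 - (95 - 1*0) = -2 - (95 + 0) = -2 - 1*95 = -2 - 95 = -97)
(k(-169, 158) + P) + (-139015 + 146147) = (-97 - 326550) + (-139015 + 146147) = -326647 + 7132 = -319515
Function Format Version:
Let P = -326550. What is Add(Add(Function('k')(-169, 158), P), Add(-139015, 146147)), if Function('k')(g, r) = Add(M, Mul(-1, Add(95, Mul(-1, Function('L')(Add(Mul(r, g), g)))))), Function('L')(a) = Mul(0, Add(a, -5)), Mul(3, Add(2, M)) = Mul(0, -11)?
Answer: -319515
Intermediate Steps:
M = -2 (M = Add(-2, Mul(Rational(1, 3), Mul(0, -11))) = Add(-2, Mul(Rational(1, 3), 0)) = Add(-2, 0) = -2)
Function('L')(a) = 0 (Function('L')(a) = Mul(0, Add(-5, a)) = 0)
Function('k')(g, r) = -97 (Function('k')(g, r) = Add(-2, Mul(-1, Add(95, Mul(-1, 0)))) = Add(-2, Mul(-1, Add(95, 0))) = Add(-2, Mul(-1, 95)) = Add(-2, -95) = -97)
Add(Add(Function('k')(-169, 158), P), Add(-139015, 146147)) = Add(Add(-97, -326550), Add(-139015, 146147)) = Add(-326647, 7132) = -319515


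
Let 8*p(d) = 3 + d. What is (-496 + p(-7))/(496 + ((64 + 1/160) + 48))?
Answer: -26480/32427 ≈ -0.81660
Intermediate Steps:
p(d) = 3/8 + d/8 (p(d) = (3 + d)/8 = 3/8 + d/8)
(-496 + p(-7))/(496 + ((64 + 1/160) + 48)) = (-496 + (3/8 + (⅛)*(-7)))/(496 + ((64 + 1/160) + 48)) = (-496 + (3/8 - 7/8))/(496 + ((64 + 1/160) + 48)) = (-496 - ½)/(496 + (10241/160 + 48)) = -993/(2*(496 + 17921/160)) = -993/(2*97281/160) = -993/2*160/97281 = -26480/32427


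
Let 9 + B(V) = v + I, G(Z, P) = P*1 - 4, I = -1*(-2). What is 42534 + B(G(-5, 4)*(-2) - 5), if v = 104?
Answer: 42631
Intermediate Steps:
I = 2
G(Z, P) = -4 + P (G(Z, P) = P - 4 = -4 + P)
B(V) = 97 (B(V) = -9 + (104 + 2) = -9 + 106 = 97)
42534 + B(G(-5, 4)*(-2) - 5) = 42534 + 97 = 42631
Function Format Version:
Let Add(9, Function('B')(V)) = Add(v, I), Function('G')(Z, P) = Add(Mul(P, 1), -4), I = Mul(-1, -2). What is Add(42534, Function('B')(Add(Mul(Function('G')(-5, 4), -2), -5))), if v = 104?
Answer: 42631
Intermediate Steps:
I = 2
Function('G')(Z, P) = Add(-4, P) (Function('G')(Z, P) = Add(P, -4) = Add(-4, P))
Function('B')(V) = 97 (Function('B')(V) = Add(-9, Add(104, 2)) = Add(-9, 106) = 97)
Add(42534, Function('B')(Add(Mul(Function('G')(-5, 4), -2), -5))) = Add(42534, 97) = 42631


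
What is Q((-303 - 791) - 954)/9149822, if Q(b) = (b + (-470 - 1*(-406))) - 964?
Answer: -1538/4574911 ≈ -0.00033618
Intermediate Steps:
Q(b) = -1028 + b (Q(b) = (b + (-470 + 406)) - 964 = (b - 64) - 964 = (-64 + b) - 964 = -1028 + b)
Q((-303 - 791) - 954)/9149822 = (-1028 + ((-303 - 791) - 954))/9149822 = (-1028 + (-1094 - 954))*(1/9149822) = (-1028 - 2048)*(1/9149822) = -3076*1/9149822 = -1538/4574911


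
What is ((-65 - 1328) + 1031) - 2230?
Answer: -2592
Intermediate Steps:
((-65 - 1328) + 1031) - 2230 = (-1393 + 1031) - 2230 = -362 - 2230 = -2592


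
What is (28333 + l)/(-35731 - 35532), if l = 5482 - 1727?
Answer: -32088/71263 ≈ -0.45028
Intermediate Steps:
l = 3755
(28333 + l)/(-35731 - 35532) = (28333 + 3755)/(-35731 - 35532) = 32088/(-71263) = 32088*(-1/71263) = -32088/71263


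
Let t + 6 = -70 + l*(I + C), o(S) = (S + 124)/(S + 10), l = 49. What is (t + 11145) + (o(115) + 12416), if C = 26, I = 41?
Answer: 3346239/125 ≈ 26770.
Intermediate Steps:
o(S) = (124 + S)/(10 + S)
t = 3207 (t = -6 + (-70 + 49*(41 + 26)) = -6 + (-70 + 49*67) = -6 + (-70 + 3283) = -6 + 3213 = 3207)
(t + 11145) + (o(115) + 12416) = (3207 + 11145) + ((124 + 115)/(10 + 115) + 12416) = 14352 + (239/125 + 12416) = 14352 + 1552239/125 = 3346239/125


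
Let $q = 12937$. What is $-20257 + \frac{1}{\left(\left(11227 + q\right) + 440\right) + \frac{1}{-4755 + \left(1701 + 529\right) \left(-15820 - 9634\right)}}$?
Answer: $- \frac{28292943207653468}{1396699573699} \approx -20257.0$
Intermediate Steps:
$-20257 + \frac{1}{\left(\left(11227 + q\right) + 440\right) + \frac{1}{-4755 + \left(1701 + 529\right) \left(-15820 - 9634\right)}} = -20257 + \frac{1}{\left(\left(11227 + 12937\right) + 440\right) + \frac{1}{-4755 + \left(1701 + 529\right) \left(-15820 - 9634\right)}} = -20257 + \frac{1}{\left(24164 + 440\right) + \frac{1}{-4755 + 2230 \left(-25454\right)}} = -20257 + \frac{1}{24604 + \frac{1}{-4755 - 56762420}} = -20257 + \frac{1}{24604 + \frac{1}{-56767175}} = -20257 + \frac{1}{24604 - \frac{1}{56767175}} = -20257 + \frac{1}{\frac{1396699573699}{56767175}} = -20257 + \frac{56767175}{1396699573699} = - \frac{28292943207653468}{1396699573699}$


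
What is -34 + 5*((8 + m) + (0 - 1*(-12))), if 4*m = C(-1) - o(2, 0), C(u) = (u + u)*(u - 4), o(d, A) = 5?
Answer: 289/4 ≈ 72.250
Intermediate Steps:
C(u) = 2*u*(-4 + u) (C(u) = (2*u)*(-4 + u) = 2*u*(-4 + u))
m = 5/4 (m = (2*(-1)*(-4 - 1) - 1*5)/4 = (2*(-1)*(-5) - 5)/4 = (10 - 5)/4 = (¼)*5 = 5/4 ≈ 1.2500)
-34 + 5*((8 + m) + (0 - 1*(-12))) = -34 + 5*((8 + 5/4) + (0 - 1*(-12))) = -34 + 5*(37/4 + (0 + 12)) = -34 + 5*(37/4 + 12) = -34 + 5*(85/4) = -34 + 425/4 = 289/4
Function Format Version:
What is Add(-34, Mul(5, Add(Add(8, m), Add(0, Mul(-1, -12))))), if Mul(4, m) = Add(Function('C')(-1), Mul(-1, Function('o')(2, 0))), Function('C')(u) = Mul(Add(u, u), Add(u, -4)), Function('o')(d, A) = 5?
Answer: Rational(289, 4) ≈ 72.250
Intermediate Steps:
Function('C')(u) = Mul(2, u, Add(-4, u)) (Function('C')(u) = Mul(Mul(2, u), Add(-4, u)) = Mul(2, u, Add(-4, u)))
m = Rational(5, 4) (m = Mul(Rational(1, 4), Add(Mul(2, -1, Add(-4, -1)), Mul(-1, 5))) = Mul(Rational(1, 4), Add(Mul(2, -1, -5), -5)) = Mul(Rational(1, 4), Add(10, -5)) = Mul(Rational(1, 4), 5) = Rational(5, 4) ≈ 1.2500)
Add(-34, Mul(5, Add(Add(8, m), Add(0, Mul(-1, -12))))) = Add(-34, Mul(5, Add(Add(8, Rational(5, 4)), Add(0, Mul(-1, -12))))) = Add(-34, Mul(5, Add(Rational(37, 4), Add(0, 12)))) = Add(-34, Mul(5, Add(Rational(37, 4), 12))) = Add(-34, Mul(5, Rational(85, 4))) = Add(-34, Rational(425, 4)) = Rational(289, 4)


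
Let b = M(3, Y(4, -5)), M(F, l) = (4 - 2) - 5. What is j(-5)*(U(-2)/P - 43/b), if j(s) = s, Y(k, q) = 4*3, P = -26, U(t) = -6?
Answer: -2840/39 ≈ -72.821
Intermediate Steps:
Y(k, q) = 12
M(F, l) = -3 (M(F, l) = 2 - 5 = -3)
b = -3
j(-5)*(U(-2)/P - 43/b) = -5*(-6/(-26) - 43/(-3)) = -5*(-6*(-1/26) - 43*(-1/3)) = -5*(3/13 + 43/3) = -5*568/39 = -2840/39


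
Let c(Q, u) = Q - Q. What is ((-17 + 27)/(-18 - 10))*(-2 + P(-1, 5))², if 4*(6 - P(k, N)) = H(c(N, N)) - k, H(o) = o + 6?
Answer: -405/224 ≈ -1.8080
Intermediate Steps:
c(Q, u) = 0
H(o) = 6 + o
P(k, N) = 9/2 + k/4 (P(k, N) = 6 - ((6 + 0) - k)/4 = 6 - (6 - k)/4 = 6 + (-3/2 + k/4) = 9/2 + k/4)
((-17 + 27)/(-18 - 10))*(-2 + P(-1, 5))² = ((-17 + 27)/(-18 - 10))*(-2 + (9/2 + (¼)*(-1)))² = (10/(-28))*(-2 + (9/2 - ¼))² = (10*(-1/28))*(-2 + 17/4)² = -5*(9/4)²/14 = -5/14*81/16 = -405/224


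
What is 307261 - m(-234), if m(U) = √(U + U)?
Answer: 307261 - 6*I*√13 ≈ 3.0726e+5 - 21.633*I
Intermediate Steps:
m(U) = √2*√U (m(U) = √(2*U) = √2*√U)
307261 - m(-234) = 307261 - √2*√(-234) = 307261 - √2*3*I*√26 = 307261 - 6*I*√13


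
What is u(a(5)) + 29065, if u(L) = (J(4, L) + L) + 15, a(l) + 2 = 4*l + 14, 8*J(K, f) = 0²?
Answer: 29112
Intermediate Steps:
J(K, f) = 0 (J(K, f) = (⅛)*0² = (⅛)*0 = 0)
a(l) = 12 + 4*l (a(l) = -2 + (4*l + 14) = -2 + (14 + 4*l) = 12 + 4*l)
u(L) = 15 + L (u(L) = (0 + L) + 15 = L + 15 = 15 + L)
u(a(5)) + 29065 = (15 + (12 + 4*5)) + 29065 = (15 + (12 + 20)) + 29065 = (15 + 32) + 29065 = 47 + 29065 = 29112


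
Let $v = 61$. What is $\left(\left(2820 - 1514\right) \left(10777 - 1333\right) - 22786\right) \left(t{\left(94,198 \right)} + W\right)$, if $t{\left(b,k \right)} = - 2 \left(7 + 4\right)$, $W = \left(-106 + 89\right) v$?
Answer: $-13037431602$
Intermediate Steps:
$W = -1037$ ($W = \left(-106 + 89\right) 61 = \left(-17\right) 61 = -1037$)
$t{\left(b,k \right)} = -22$ ($t{\left(b,k \right)} = \left(-2\right) 11 = -22$)
$\left(\left(2820 - 1514\right) \left(10777 - 1333\right) - 22786\right) \left(t{\left(94,198 \right)} + W\right) = \left(\left(2820 - 1514\right) \left(10777 - 1333\right) - 22786\right) \left(-22 - 1037\right) = \left(1306 \cdot 9444 - 22786\right) \left(-1059\right) = \left(12333864 - 22786\right) \left(-1059\right) = 12311078 \left(-1059\right) = -13037431602$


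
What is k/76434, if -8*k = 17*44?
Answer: -187/152868 ≈ -0.0012233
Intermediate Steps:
k = -187/2 (k = -17*44/8 = -⅛*748 = -187/2 ≈ -93.500)
k/76434 = -187/2/76434 = -187/2*1/76434 = -187/152868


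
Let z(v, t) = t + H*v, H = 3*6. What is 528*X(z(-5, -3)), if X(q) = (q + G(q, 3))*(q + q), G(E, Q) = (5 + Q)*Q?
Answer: 6776352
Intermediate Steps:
H = 18
z(v, t) = t + 18*v
G(E, Q) = Q*(5 + Q)
X(q) = 2*q*(24 + q) (X(q) = (q + 3*(5 + 3))*(q + q) = (q + 3*8)*(2*q) = (q + 24)*(2*q) = (24 + q)*(2*q) = 2*q*(24 + q))
528*X(z(-5, -3)) = 528*(2*(-3 + 18*(-5))*(24 + (-3 + 18*(-5)))) = 528*(2*(-3 - 90)*(24 + (-3 - 90))) = 528*(2*(-93)*(24 - 93)) = 528*(2*(-93)*(-69)) = 528*12834 = 6776352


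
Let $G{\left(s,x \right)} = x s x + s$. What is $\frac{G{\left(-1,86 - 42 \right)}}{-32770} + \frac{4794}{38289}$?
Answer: $\frac{77088391}{418243510} \approx 0.18431$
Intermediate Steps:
$G{\left(s,x \right)} = s + s x^{2}$ ($G{\left(s,x \right)} = s x x + s = s x^{2} + s = s + s x^{2}$)
$\frac{G{\left(-1,86 - 42 \right)}}{-32770} + \frac{4794}{38289} = \frac{\left(-1\right) \left(1 + \left(86 - 42\right)^{2}\right)}{-32770} + \frac{4794}{38289} = - (1 + \left(86 - 42\right)^{2}) \left(- \frac{1}{32770}\right) + 4794 \cdot \frac{1}{38289} = - (1 + 44^{2}) \left(- \frac{1}{32770}\right) + \frac{1598}{12763} = - (1 + 1936) \left(- \frac{1}{32770}\right) + \frac{1598}{12763} = \left(-1\right) 1937 \left(- \frac{1}{32770}\right) + \frac{1598}{12763} = \left(-1937\right) \left(- \frac{1}{32770}\right) + \frac{1598}{12763} = \frac{1937}{32770} + \frac{1598}{12763} = \frac{77088391}{418243510}$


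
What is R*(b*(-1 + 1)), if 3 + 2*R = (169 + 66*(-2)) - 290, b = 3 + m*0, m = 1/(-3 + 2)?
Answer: 0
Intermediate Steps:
m = -1 (m = 1/(-1) = -1)
b = 3 (b = 3 - 1*0 = 3 + 0 = 3)
R = -128 (R = -3/2 + ((169 + 66*(-2)) - 290)/2 = -3/2 + ((169 - 132) - 290)/2 = -3/2 + (37 - 290)/2 = -3/2 + (½)*(-253) = -3/2 - 253/2 = -128)
R*(b*(-1 + 1)) = -384*(-1 + 1) = -384*0 = -128*0 = 0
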